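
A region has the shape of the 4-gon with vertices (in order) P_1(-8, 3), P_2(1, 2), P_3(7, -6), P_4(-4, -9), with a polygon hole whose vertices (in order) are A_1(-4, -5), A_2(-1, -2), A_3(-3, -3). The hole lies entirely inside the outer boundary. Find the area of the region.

103.5

Outer boundary:
P_1→P_2: (-8)(2) − (1)(3) = -19
P_2→P_3: (1)(-6) − (7)(2) = -20
P_3→P_4: (7)(-9) − (-4)(-6) = -87
P_4→P_1: (-4)(3) − (-8)(-9) = -84
Σ = -210
Area = |Σ|/2 = 105.
Hole:
A_1→A_2: (-4)(-2) − (-1)(-5) = 3
A_2→A_3: (-1)(-3) − (-3)(-2) = -3
A_3→A_1: (-3)(-5) − (-4)(-3) = 3
Σ = 3
Area = |Σ|/2 = 1.5.
Net area = 105 − 1.5 = 103.5.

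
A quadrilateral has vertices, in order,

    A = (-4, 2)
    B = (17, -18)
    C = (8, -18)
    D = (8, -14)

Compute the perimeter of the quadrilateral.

|AB| = √((21)² + (-20)²) = √841 = 29
|BC| = √((-9)² + (0)²) = √81 = 9
|CD| = √((0)² + (4)²) = √16 = 4
|DA| = √((-12)² + (16)²) = √400 = 20
Perimeter = 29 + 9 + 4 + 20 = 62.

62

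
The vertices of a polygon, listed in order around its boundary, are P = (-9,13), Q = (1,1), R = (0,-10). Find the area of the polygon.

Apply the shoelace formula: 2A = Σ (x_i·y_{i+1} − x_{i+1}·y_i), indices taken mod 3.
Σ = (-22) + (-10) + (-90) = -122
Area = |Σ|/2 = 61.

61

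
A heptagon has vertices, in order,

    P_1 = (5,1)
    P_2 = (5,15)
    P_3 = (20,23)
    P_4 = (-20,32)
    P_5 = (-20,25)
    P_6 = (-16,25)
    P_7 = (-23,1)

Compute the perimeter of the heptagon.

|P_1P_2| = √((0)² + (14)²) = √196 = 14
|P_2P_3| = √((15)² + (8)²) = √289 = 17
|P_3P_4| = √((-40)² + (9)²) = √1681 = 41
|P_4P_5| = √((0)² + (-7)²) = √49 = 7
|P_5P_6| = √((4)² + (0)²) = √16 = 4
|P_6P_7| = √((-7)² + (-24)²) = √625 = 25
|P_7P_1| = √((28)² + (0)²) = √784 = 28
Perimeter = 14 + 17 + 41 + 7 + 4 + 25 + 28 = 136.

136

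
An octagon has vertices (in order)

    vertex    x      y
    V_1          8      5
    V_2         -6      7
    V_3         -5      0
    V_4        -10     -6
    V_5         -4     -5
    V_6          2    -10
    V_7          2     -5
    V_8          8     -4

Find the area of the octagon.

170.5

Apply the shoelace (surveyor's) formula: 2A = Σ (x_i·y_{i+1} − x_{i+1}·y_i), indices taken mod 8.
Σ = (86) + (35) + (30) + (26) + (50) + (10) + (32) + (72) = 341
Area = |Σ|/2 = 170.5.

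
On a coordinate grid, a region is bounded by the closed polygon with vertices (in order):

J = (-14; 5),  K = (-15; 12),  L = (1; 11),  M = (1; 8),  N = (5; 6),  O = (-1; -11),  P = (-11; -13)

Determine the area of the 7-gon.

Cross-terms: -93, -177, -3, -34, -49, -108, -237  ⇒  Σ = -701
Area = |Σ|/2 = 350.5.

350.5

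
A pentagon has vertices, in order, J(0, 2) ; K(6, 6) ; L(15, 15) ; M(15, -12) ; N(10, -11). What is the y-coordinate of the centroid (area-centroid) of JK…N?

Apply the shoelace (surveyor's) formula. First the cross-terms c_i = x_i·y_{i+1} − x_{i+1}·y_i:
  -12, 0, -405, -45, 20  ⇒  2A = -442, A = -221.
Then Σ (y_i + y_{i+1})·c_i = -456, so ȳ = -456 / (6·(-221)) = 76/221.

76/221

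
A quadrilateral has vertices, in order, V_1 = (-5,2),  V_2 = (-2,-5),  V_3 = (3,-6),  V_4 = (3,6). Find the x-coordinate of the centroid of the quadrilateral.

Apply the surveyor's formula. First the cross-terms c_i = x_i·y_{i+1} − x_{i+1}·y_i:
  29, 27, 36, 36  ⇒  2A = 128, A = 64.
Then Σ (x_i + x_{i+1})·c_i = -32, so x̄ = -32 / (6·64) = -1/12.

-1/12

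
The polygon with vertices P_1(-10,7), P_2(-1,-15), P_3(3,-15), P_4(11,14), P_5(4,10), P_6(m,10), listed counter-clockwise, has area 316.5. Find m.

-5

Write out the shoelace sum; only the two edges meeting at P_6 involve m:
2·Area = [(4·10 − m·10) + (m·7 − (-10)·10)] + 478
       = -3·m + 618 = 633
⇒ m = -5.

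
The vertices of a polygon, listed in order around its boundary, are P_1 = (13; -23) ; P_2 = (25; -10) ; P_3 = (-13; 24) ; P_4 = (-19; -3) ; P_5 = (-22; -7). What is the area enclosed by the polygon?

1037

Apply the shoelace formula: 2A = Σ (x_i·y_{i+1} − x_{i+1}·y_i), indices taken mod 5.
P_1→P_2: (13)(-10) − (25)(-23) = 445
P_2→P_3: (25)(24) − (-13)(-10) = 470
P_3→P_4: (-13)(-3) − (-19)(24) = 495
P_4→P_5: (-19)(-7) − (-22)(-3) = 67
P_5→P_1: (-22)(-23) − (13)(-7) = 597
Σ = 2074
Area = |Σ|/2 = 1037.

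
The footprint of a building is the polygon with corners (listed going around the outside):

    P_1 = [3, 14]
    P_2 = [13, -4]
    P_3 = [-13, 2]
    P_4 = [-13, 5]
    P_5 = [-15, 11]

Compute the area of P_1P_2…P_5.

285

Apply the shoelace (surveyor's) formula: 2A = Σ (x_i·y_{i+1} − x_{i+1}·y_i), indices taken mod 5.
Σ = (-194) + (-26) + (-39) + (-68) + (-243) = -570
Area = |Σ|/2 = 285.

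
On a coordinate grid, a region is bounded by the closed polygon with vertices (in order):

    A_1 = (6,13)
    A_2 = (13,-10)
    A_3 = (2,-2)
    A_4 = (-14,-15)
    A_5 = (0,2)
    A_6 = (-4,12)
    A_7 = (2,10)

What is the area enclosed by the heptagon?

Apply the surveyor's formula: 2A = Σ (x_i·y_{i+1} − x_{i+1}·y_i), indices taken mod 7.
Σ = (-229) + (-6) + (-58) + (-28) + (8) + (-64) + (-34) = -411
Area = |Σ|/2 = 205.5.

205.5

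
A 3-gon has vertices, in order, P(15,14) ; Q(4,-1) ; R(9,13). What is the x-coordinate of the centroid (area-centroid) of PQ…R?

28/3

Apply the shoelace formula. First the cross-terms c_i = x_i·y_{i+1} − x_{i+1}·y_i:
  -71, 61, -69  ⇒  2A = -79, A = -39.5.
Then Σ (x_i + x_{i+1})·c_i = -2212, so x̄ = -2212 / (6·(-39.5)) = 28/3.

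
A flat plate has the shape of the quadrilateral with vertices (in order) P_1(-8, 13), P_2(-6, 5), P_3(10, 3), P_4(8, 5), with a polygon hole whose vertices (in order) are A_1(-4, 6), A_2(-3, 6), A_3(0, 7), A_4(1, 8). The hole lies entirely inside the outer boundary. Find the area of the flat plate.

68

Outer boundary:
Apply the surveyor's formula: 2A = Σ (x_i·y_{i+1} − x_{i+1}·y_i), indices taken mod 4.
Cross-terms: 38, -68, 26, 144  ⇒  Σ = 140
Area = |Σ|/2 = 70.
Hole:
Apply Gauss's area formula: 2A = Σ (x_i·y_{i+1} − x_{i+1}·y_i), indices taken mod 4.
Cross-terms: -6, -21, -7, 38  ⇒  Σ = 4
Area = |Σ|/2 = 2.
Net area = 70 − 2 = 68.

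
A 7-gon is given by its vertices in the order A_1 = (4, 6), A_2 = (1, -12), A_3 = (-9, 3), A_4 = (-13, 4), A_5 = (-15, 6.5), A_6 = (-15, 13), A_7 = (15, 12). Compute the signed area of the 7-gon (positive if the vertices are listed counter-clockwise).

Apply the shoelace formula: 2A = Σ (x_i·y_{i+1} − x_{i+1}·y_i), indices taken mod 7.
Cross-terms: -54, -105, 3, -24.5, -97.5, -375, 42  ⇒  Σ = -611
Signed area = Σ/2 = -305.5 (negative ⇒ clockwise traversal).

-305.5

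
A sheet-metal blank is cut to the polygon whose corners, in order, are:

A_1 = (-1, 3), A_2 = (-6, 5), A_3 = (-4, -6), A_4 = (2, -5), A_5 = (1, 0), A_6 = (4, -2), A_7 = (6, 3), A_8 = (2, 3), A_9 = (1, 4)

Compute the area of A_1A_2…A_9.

Apply Gauss's area formula: 2A = Σ (x_i·y_{i+1} − x_{i+1}·y_i), indices taken mod 9.
A_1→A_2: (-1)(5) − (-6)(3) = 13
A_2→A_3: (-6)(-6) − (-4)(5) = 56
A_3→A_4: (-4)(-5) − (2)(-6) = 32
A_4→A_5: (2)(0) − (1)(-5) = 5
A_5→A_6: (1)(-2) − (4)(0) = -2
A_6→A_7: (4)(3) − (6)(-2) = 24
A_7→A_8: (6)(3) − (2)(3) = 12
A_8→A_9: (2)(4) − (1)(3) = 5
A_9→A_1: (1)(3) − (-1)(4) = 7
Σ = 152
Area = |Σ|/2 = 76.

76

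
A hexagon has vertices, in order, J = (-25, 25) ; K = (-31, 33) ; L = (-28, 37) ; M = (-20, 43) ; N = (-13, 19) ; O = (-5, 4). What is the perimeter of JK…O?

|JK| = √((-6)² + (8)²) = √100 = 10
|KL| = √((3)² + (4)²) = √25 = 5
|LM| = √((8)² + (6)²) = √100 = 10
|MN| = √((7)² + (-24)²) = √625 = 25
|NO| = √((8)² + (-15)²) = √289 = 17
|OJ| = √((-20)² + (21)²) = √841 = 29
Perimeter = 10 + 5 + 10 + 25 + 17 + 29 = 96.

96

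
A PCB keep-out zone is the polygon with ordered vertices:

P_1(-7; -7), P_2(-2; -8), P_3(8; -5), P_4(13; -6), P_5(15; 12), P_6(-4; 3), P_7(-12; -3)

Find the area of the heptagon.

291.5

Σ = (42) + (74) + (17) + (246) + (93) + (48) + (63) = 583
Area = |Σ|/2 = 291.5.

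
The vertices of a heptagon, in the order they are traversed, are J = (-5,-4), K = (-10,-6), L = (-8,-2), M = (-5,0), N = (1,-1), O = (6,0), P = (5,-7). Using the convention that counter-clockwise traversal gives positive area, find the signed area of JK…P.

-67

Cross-terms: -10, -28, -10, 5, 6, -42, -55  ⇒  Σ = -134
Signed area = Σ/2 = -67 (negative ⇒ clockwise traversal).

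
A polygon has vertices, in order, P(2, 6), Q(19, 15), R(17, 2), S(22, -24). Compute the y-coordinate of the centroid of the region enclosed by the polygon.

Apply Gauss's area formula. First the cross-terms c_i = x_i·y_{i+1} − x_{i+1}·y_i:
  -84, -217, -452, 180  ⇒  2A = -573, A = -286.5.
Then Σ (y_i + y_{i+1})·c_i = 1251, so ȳ = 1251 / (6·(-286.5)) = -139/191.

-139/191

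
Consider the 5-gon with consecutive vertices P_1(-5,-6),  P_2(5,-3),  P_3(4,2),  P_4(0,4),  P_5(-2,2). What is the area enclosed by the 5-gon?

56.5

Apply the surveyor's formula: 2A = Σ (x_i·y_{i+1} − x_{i+1}·y_i), indices taken mod 5.
Σ = (45) + (22) + (16) + (8) + (22) = 113
Area = |Σ|/2 = 56.5.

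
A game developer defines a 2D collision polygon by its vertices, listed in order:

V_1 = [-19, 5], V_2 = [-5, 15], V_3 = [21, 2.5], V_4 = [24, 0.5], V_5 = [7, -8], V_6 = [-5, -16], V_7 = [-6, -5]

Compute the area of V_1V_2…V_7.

Σ = (-260) + (-327.5) + (-49.5) + (-195.5) + (-152) + (-71) + (-125) = -1180.5
Area = |Σ|/2 = 590.25.

590.25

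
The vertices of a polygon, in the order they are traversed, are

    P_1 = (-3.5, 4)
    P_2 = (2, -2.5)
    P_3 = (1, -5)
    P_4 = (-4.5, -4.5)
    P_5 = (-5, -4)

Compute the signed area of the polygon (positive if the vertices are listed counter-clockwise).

-36.125

Apply Gauss's area formula: 2A = Σ (x_i·y_{i+1} − x_{i+1}·y_i), indices taken mod 5.
Σ = (0.75) + (-7.5) + (-27) + (-4.5) + (-34) = -72.25
Signed area = Σ/2 = -36.125 (negative ⇒ clockwise traversal).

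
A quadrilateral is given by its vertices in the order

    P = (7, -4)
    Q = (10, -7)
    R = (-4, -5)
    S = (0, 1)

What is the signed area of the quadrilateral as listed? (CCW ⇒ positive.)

-49

Apply the shoelace (surveyor's) formula: 2A = Σ (x_i·y_{i+1} − x_{i+1}·y_i), indices taken mod 4.
Σ = (-9) + (-78) + (-4) + (-7) = -98
Signed area = Σ/2 = -49 (negative ⇒ clockwise traversal).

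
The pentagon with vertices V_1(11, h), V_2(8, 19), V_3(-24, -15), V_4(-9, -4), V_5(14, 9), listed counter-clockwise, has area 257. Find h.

Write out the shoelace sum; only the two edges meeting at V_1 involve h:
2·Area = [(14·h − 11·9) + (11·19 − 8·h)] + 272
       = 6·h + 382 = 514
⇒ h = 22.

22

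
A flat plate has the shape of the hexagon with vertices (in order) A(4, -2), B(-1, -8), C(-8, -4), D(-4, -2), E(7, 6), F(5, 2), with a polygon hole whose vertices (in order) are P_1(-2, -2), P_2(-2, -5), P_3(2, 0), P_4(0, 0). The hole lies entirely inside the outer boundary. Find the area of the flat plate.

61

Outer boundary:
Apply the shoelace (surveyor's) formula: 2A = Σ (x_i·y_{i+1} − x_{i+1}·y_i), indices taken mod 6.
A→B: (4)(-8) − (-1)(-2) = -34
B→C: (-1)(-4) − (-8)(-8) = -60
C→D: (-8)(-2) − (-4)(-4) = 0
D→E: (-4)(6) − (7)(-2) = -10
E→F: (7)(2) − (5)(6) = -16
F→A: (5)(-2) − (4)(2) = -18
Σ = -138
Area = |Σ|/2 = 69.
Hole:
Apply the surveyor's formula: 2A = Σ (x_i·y_{i+1} − x_{i+1}·y_i), indices taken mod 4.
Cross-terms: 6, 10, 0, 0  ⇒  Σ = 16
Area = |Σ|/2 = 8.
Net area = 69 − 8 = 61.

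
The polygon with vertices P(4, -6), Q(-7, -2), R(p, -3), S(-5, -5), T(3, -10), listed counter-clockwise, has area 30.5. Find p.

The doubled signed area Σ (x_i y_{i+1} − x_{i+1} y_i) is linear in p.
With p=0 it equals 43; the coefficient of p is -3 (from the two edges through R).
So -3·p + 43 = 2·30.5 = 61 ⇒ p = -6.

-6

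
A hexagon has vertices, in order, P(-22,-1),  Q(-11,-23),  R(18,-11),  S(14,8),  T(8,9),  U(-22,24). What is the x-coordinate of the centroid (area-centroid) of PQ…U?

-1045/233

Apply the shoelace formula. First the cross-terms c_i = x_i·y_{i+1} − x_{i+1}·y_i:
  495, 535, 298, 62, 390, 550  ⇒  2A = 2330, A = 1165.
Then Σ (x_i + x_{i+1})·c_i = -31350, so x̄ = -31350 / (6·1165) = -1045/233.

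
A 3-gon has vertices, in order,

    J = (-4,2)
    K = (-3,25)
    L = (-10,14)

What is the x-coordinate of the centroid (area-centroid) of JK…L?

-17/3

Apply the surveyor's formula. First the cross-terms c_i = x_i·y_{i+1} − x_{i+1}·y_i:
  -94, 208, 36  ⇒  2A = 150, A = 75.
Then Σ (x_i + x_{i+1})·c_i = -2550, so x̄ = -2550 / (6·75) = -17/3.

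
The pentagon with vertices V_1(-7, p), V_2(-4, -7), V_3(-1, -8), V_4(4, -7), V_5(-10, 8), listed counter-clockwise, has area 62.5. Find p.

1

The doubled signed area Σ (x_i y_{i+1} − x_{i+1} y_i) is linear in p.
With p=0 it equals 131; the coefficient of p is -6 (from the two edges through V_1).
So -6·p + 131 = 2·62.5 = 125 ⇒ p = 1.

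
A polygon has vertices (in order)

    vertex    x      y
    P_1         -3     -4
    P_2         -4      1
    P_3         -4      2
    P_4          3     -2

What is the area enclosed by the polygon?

Σ = (-19) + (-4) + (2) + (-18) = -39
Area = |Σ|/2 = 19.5.

19.5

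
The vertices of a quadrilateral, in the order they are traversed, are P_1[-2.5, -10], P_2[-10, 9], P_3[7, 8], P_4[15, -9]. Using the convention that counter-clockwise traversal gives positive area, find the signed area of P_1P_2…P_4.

-310.5

Σ = (-122.5) + (-143) + (-183) + (-172.5) = -621
Signed area = Σ/2 = -310.5 (negative ⇒ clockwise traversal).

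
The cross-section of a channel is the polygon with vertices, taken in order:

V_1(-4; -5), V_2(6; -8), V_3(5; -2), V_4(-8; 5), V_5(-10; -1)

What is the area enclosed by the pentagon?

Apply the shoelace formula: 2A = Σ (x_i·y_{i+1} − x_{i+1}·y_i), indices taken mod 5.
Σ = (62) + (28) + (9) + (58) + (46) = 203
Area = |Σ|/2 = 101.5.

101.5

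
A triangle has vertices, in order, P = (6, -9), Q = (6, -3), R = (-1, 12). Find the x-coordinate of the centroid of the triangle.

Apply the shoelace (surveyor's) formula. First the cross-terms c_i = x_i·y_{i+1} − x_{i+1}·y_i:
  36, 69, -63  ⇒  2A = 42, A = 21.
Then Σ (x_i + x_{i+1})·c_i = 462, so x̄ = 462 / (6·21) = 11/3.

11/3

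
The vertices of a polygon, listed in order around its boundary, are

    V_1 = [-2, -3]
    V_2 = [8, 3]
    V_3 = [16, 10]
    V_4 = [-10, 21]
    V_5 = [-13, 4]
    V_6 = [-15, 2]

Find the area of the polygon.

401

Apply the surveyor's formula: 2A = Σ (x_i·y_{i+1} − x_{i+1}·y_i), indices taken mod 6.
V_1→V_2: (-2)(3) − (8)(-3) = 18
V_2→V_3: (8)(10) − (16)(3) = 32
V_3→V_4: (16)(21) − (-10)(10) = 436
V_4→V_5: (-10)(4) − (-13)(21) = 233
V_5→V_6: (-13)(2) − (-15)(4) = 34
V_6→V_1: (-15)(-3) − (-2)(2) = 49
Σ = 802
Area = |Σ|/2 = 401.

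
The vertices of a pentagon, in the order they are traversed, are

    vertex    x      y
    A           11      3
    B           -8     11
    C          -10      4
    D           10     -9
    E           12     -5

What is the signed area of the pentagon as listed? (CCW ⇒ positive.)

Σ = (145) + (78) + (50) + (58) + (91) = 422
Signed area = Σ/2 = 211 (positive ⇒ counter-clockwise traversal).

211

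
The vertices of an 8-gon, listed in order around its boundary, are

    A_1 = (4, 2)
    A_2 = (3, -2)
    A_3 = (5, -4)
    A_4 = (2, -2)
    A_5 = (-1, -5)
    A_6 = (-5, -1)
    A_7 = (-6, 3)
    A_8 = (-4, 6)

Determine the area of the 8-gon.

65.5

Σ = (-14) + (-2) + (-2) + (-12) + (-24) + (-21) + (-24) + (-32) = -131
Area = |Σ|/2 = 65.5.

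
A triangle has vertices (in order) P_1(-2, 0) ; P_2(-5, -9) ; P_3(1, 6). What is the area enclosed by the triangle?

4.5

Apply the shoelace (surveyor's) formula: 2A = Σ (x_i·y_{i+1} − x_{i+1}·y_i), indices taken mod 3.
P_1→P_2: (-2)(-9) − (-5)(0) = 18
P_2→P_3: (-5)(6) − (1)(-9) = -21
P_3→P_1: (1)(0) − (-2)(6) = 12
Σ = 9
Area = |Σ|/2 = 4.5.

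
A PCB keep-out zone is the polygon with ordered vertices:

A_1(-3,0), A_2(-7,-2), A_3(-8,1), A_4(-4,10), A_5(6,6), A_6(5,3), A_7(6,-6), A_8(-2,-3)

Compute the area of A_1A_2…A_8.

A_1→A_2: (-3)(-2) − (-7)(0) = 6
A_2→A_3: (-7)(1) − (-8)(-2) = -23
A_3→A_4: (-8)(10) − (-4)(1) = -76
A_4→A_5: (-4)(6) − (6)(10) = -84
A_5→A_6: (6)(3) − (5)(6) = -12
A_6→A_7: (5)(-6) − (6)(3) = -48
A_7→A_8: (6)(-3) − (-2)(-6) = -30
A_8→A_1: (-2)(0) − (-3)(-3) = -9
Σ = -276
Area = |Σ|/2 = 138.

138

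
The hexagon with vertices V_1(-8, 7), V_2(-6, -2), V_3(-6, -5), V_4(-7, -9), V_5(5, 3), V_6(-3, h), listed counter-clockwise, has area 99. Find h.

7

The doubled signed area Σ (x_i y_{i+1} − x_{i+1} y_i) is linear in h.
With h=0 it equals 107; the coefficient of h is 13 (from the two edges through V_6).
So 13·h + 107 = 2·99 = 198 ⇒ h = 7.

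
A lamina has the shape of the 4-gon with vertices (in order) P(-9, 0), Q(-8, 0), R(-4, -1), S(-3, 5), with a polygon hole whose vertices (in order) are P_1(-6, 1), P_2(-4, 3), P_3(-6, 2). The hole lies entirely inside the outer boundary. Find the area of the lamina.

14

Outer boundary:
Apply the shoelace formula: 2A = Σ (x_i·y_{i+1} − x_{i+1}·y_i), indices taken mod 4.
Σ = (0) + (8) + (-23) + (45) = 30
Area = |Σ|/2 = 15.
Hole:
Apply the shoelace formula: 2A = Σ (x_i·y_{i+1} − x_{i+1}·y_i), indices taken mod 3.
P_1→P_2: (-6)(3) − (-4)(1) = -14
P_2→P_3: (-4)(2) − (-6)(3) = 10
P_3→P_1: (-6)(1) − (-6)(2) = 6
Σ = 2
Area = |Σ|/2 = 1.
Net area = 15 − 1 = 14.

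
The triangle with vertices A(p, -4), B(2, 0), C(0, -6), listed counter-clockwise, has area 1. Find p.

1

The doubled signed area Σ (x_i y_{i+1} − x_{i+1} y_i) is linear in p.
With p=0 it equals -4; the coefficient of p is 6 (from the two edges through A).
So 6·p + -4 = 2·1 = 2 ⇒ p = 1.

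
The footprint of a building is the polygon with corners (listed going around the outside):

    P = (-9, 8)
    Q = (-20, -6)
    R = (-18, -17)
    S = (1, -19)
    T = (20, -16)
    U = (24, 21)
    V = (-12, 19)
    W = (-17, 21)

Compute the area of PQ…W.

Σ = (214) + (232) + (359) + (364) + (804) + (708) + (71) + (53) = 2805
Area = |Σ|/2 = 1402.5.

1402.5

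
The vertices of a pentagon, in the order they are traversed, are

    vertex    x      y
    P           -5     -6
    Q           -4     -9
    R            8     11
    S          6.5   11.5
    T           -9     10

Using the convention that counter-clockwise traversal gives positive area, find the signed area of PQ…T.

Apply the shoelace (surveyor's) formula: 2A = Σ (x_i·y_{i+1} − x_{i+1}·y_i), indices taken mod 5.
Cross-terms: 21, 28, 20.5, 168.5, 104  ⇒  Σ = 342
Signed area = Σ/2 = 171 (positive ⇒ counter-clockwise traversal).

171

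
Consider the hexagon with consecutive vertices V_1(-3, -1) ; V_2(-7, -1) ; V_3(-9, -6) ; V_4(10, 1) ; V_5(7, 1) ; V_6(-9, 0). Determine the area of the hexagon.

50.5

V_1→V_2: (-3)(-1) − (-7)(-1) = -4
V_2→V_3: (-7)(-6) − (-9)(-1) = 33
V_3→V_4: (-9)(1) − (10)(-6) = 51
V_4→V_5: (10)(1) − (7)(1) = 3
V_5→V_6: (7)(0) − (-9)(1) = 9
V_6→V_1: (-9)(-1) − (-3)(0) = 9
Σ = 101
Area = |Σ|/2 = 50.5.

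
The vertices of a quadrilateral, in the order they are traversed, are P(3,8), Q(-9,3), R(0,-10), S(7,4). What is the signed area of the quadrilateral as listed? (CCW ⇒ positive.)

142.5

P→Q: (3)(3) − (-9)(8) = 81
Q→R: (-9)(-10) − (0)(3) = 90
R→S: (0)(4) − (7)(-10) = 70
S→P: (7)(8) − (3)(4) = 44
Σ = 285
Signed area = Σ/2 = 142.5 (positive ⇒ counter-clockwise traversal).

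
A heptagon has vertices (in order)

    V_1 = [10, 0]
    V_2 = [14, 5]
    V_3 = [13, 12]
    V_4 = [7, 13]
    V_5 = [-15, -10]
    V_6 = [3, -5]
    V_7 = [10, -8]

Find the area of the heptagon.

Apply the shoelace (surveyor's) formula: 2A = Σ (x_i·y_{i+1} − x_{i+1}·y_i), indices taken mod 7.
Σ = (50) + (103) + (85) + (125) + (105) + (26) + (80) = 574
Area = |Σ|/2 = 287.

287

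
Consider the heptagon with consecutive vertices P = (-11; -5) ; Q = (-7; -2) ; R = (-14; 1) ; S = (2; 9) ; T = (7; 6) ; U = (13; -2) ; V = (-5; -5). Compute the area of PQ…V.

Cross-terms: -13, -35, -128, -51, -92, -75, -30  ⇒  Σ = -424
Area = |Σ|/2 = 212.

212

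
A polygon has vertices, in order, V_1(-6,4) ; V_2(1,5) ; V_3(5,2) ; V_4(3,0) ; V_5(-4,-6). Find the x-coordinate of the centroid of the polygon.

Apply the surveyor's formula. First the cross-terms c_i = x_i·y_{i+1} − x_{i+1}·y_i:
  -34, -23, -6, -18, -52  ⇒  2A = -133, A = -66.5.
Then Σ (x_i + x_{i+1})·c_i = 522, so x̄ = 522 / (6·(-66.5)) = -174/133.

-174/133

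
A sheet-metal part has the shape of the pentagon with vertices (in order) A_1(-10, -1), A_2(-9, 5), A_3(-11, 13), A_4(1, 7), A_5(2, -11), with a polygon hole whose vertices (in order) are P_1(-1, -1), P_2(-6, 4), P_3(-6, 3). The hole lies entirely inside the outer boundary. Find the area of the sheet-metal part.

171.5

Outer boundary:
Apply Gauss's area formula: 2A = Σ (x_i·y_{i+1} − x_{i+1}·y_i), indices taken mod 5.
Cross-terms: -59, -62, -90, -25, -112  ⇒  Σ = -348
Area = |Σ|/2 = 174.
Hole:
Apply the shoelace (surveyor's) formula: 2A = Σ (x_i·y_{i+1} − x_{i+1}·y_i), indices taken mod 3.
Σ = (-10) + (6) + (9) = 5
Area = |Σ|/2 = 2.5.
Net area = 174 − 2.5 = 171.5.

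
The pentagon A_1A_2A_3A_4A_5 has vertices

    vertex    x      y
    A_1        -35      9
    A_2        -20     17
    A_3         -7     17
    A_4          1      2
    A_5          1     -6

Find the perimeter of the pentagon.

|A_1A_2| = √((15)² + (8)²) = √289 = 17
|A_2A_3| = √((13)² + (0)²) = √169 = 13
|A_3A_4| = √((8)² + (-15)²) = √289 = 17
|A_4A_5| = √((0)² + (-8)²) = √64 = 8
|A_5A_1| = √((-36)² + (15)²) = √1521 = 39
Perimeter = 17 + 13 + 17 + 8 + 39 = 94.

94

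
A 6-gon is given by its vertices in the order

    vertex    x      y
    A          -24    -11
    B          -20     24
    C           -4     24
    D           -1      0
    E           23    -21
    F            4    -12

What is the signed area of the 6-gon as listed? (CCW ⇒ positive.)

Apply the surveyor's formula: 2A = Σ (x_i·y_{i+1} − x_{i+1}·y_i), indices taken mod 6.
Σ = (-796) + (-384) + (24) + (21) + (-192) + (-332) = -1659
Signed area = Σ/2 = -829.5 (negative ⇒ clockwise traversal).

-829.5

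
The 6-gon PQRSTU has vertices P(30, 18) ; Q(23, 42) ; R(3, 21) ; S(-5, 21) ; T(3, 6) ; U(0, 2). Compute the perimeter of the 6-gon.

118

|PQ| = √((-7)² + (24)²) = √625 = 25
|QR| = √((-20)² + (-21)²) = √841 = 29
|RS| = √((-8)² + (0)²) = √64 = 8
|ST| = √((8)² + (-15)²) = √289 = 17
|TU| = √((-3)² + (-4)²) = √25 = 5
|UP| = √((30)² + (16)²) = √1156 = 34
Perimeter = 25 + 29 + 8 + 17 + 5 + 34 = 118.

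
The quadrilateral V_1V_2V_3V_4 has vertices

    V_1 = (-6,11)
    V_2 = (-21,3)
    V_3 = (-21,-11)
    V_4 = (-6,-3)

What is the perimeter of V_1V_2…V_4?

|V_1V_2| = √((-15)² + (-8)²) = √289 = 17
|V_2V_3| = √((0)² + (-14)²) = √196 = 14
|V_3V_4| = √((15)² + (8)²) = √289 = 17
|V_4V_1| = √((0)² + (14)²) = √196 = 14
Perimeter = 17 + 14 + 17 + 14 = 62.

62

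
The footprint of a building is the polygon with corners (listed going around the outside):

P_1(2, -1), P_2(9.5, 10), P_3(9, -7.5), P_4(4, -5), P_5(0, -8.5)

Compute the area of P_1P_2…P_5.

P_1→P_2: (2)(10) − (9.5)(-1) = 29.5
P_2→P_3: (9.5)(-7.5) − (9)(10) = -161.25
P_3→P_4: (9)(-5) − (4)(-7.5) = -15
P_4→P_5: (4)(-8.5) − (0)(-5) = -34
P_5→P_1: (0)(-1) − (2)(-8.5) = 17
Σ = -163.75
Area = |Σ|/2 = 81.875.

81.875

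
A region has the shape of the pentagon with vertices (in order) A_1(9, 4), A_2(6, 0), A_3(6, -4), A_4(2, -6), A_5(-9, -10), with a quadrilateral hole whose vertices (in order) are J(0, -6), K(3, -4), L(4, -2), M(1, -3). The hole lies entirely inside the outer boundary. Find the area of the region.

42

Outer boundary:
Cross-terms: -24, -24, -28, -74, 54  ⇒  Σ = -96
Area = |Σ|/2 = 48.
Hole:
Apply Gauss's area formula: 2A = Σ (x_i·y_{i+1} − x_{i+1}·y_i), indices taken mod 4.
Σ = (18) + (10) + (-10) + (-6) = 12
Area = |Σ|/2 = 6.
Net area = 48 − 6 = 42.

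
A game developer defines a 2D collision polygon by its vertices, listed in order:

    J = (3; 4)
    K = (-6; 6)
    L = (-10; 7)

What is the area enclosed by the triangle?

0.5

Apply the shoelace (surveyor's) formula: 2A = Σ (x_i·y_{i+1} − x_{i+1}·y_i), indices taken mod 3.
Cross-terms: 42, 18, -61  ⇒  Σ = -1
Area = |Σ|/2 = 0.5.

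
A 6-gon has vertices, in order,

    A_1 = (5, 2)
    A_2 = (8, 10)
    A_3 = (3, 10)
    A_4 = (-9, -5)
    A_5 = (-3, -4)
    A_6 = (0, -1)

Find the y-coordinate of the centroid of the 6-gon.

132/47

Apply the surveyor's formula. First the cross-terms c_i = x_i·y_{i+1} − x_{i+1}·y_i:
  34, 50, 75, 21, 3, 5  ⇒  2A = 188, A = 94.
Then Σ (y_i + y_{i+1})·c_i = 1584, so ȳ = 1584 / (6·94) = 132/47.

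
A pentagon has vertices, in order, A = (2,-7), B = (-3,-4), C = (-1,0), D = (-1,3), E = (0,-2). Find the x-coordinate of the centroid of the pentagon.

-19/30

Apply the shoelace (surveyor's) formula. First the cross-terms c_i = x_i·y_{i+1} − x_{i+1}·y_i:
  -29, -4, -3, 2, 4  ⇒  2A = -30, A = -15.
Then Σ (x_i + x_{i+1})·c_i = 57, so x̄ = 57 / (6·(-15)) = -19/30.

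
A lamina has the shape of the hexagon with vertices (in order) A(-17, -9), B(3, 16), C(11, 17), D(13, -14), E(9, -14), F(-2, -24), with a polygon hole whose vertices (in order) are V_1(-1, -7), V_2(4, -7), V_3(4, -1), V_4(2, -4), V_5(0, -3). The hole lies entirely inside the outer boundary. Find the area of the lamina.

699.5

Outer boundary:
Σ = (-245) + (-125) + (-375) + (-56) + (-244) + (-390) = -1435
Area = |Σ|/2 = 717.5.
Hole:
Apply Gauss's area formula: 2A = Σ (x_i·y_{i+1} − x_{i+1}·y_i), indices taken mod 5.
Σ = (35) + (24) + (-14) + (-6) + (-3) = 36
Area = |Σ|/2 = 18.
Net area = 717.5 − 18 = 699.5.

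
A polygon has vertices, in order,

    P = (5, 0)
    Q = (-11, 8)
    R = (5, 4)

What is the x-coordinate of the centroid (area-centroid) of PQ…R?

Apply the shoelace formula. First the cross-terms c_i = x_i·y_{i+1} − x_{i+1}·y_i:
  40, -84, -20  ⇒  2A = -64, A = -32.
Then Σ (x_i + x_{i+1})·c_i = 64, so x̄ = 64 / (6·(-32)) = -1/3.

-1/3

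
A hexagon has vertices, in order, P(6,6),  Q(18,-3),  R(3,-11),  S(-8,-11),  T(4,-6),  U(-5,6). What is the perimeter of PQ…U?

82

|PQ| = √((12)² + (-9)²) = √225 = 15
|QR| = √((-15)² + (-8)²) = √289 = 17
|RS| = √((-11)² + (0)²) = √121 = 11
|ST| = √((12)² + (5)²) = √169 = 13
|TU| = √((-9)² + (12)²) = √225 = 15
|UP| = √((11)² + (0)²) = √121 = 11
Perimeter = 15 + 17 + 11 + 13 + 15 + 11 = 82.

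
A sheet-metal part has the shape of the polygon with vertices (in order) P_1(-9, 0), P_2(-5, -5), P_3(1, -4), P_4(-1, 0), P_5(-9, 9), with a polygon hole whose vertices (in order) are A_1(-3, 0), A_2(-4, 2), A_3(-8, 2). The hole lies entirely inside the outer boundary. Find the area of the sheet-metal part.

65

Outer boundary:
Σ = (45) + (25) + (-4) + (-9) + (81) = 138
Area = |Σ|/2 = 69.
Hole:
Apply the shoelace (surveyor's) formula: 2A = Σ (x_i·y_{i+1} − x_{i+1}·y_i), indices taken mod 3.
Σ = (-6) + (8) + (6) = 8
Area = |Σ|/2 = 4.
Net area = 69 − 4 = 65.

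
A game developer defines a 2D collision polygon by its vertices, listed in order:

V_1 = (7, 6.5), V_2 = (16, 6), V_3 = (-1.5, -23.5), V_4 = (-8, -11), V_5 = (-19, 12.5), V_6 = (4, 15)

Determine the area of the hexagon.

661.75

Apply the surveyor's formula: 2A = Σ (x_i·y_{i+1} − x_{i+1}·y_i), indices taken mod 6.
Σ = (-62) + (-367) + (-171.5) + (-309) + (-335) + (-79) = -1323.5
Area = |Σ|/2 = 661.75.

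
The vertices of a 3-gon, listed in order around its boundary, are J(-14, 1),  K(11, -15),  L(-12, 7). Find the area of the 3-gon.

91

Apply Gauss's area formula: 2A = Σ (x_i·y_{i+1} − x_{i+1}·y_i), indices taken mod 3.
Σ = (199) + (-103) + (86) = 182
Area = |Σ|/2 = 91.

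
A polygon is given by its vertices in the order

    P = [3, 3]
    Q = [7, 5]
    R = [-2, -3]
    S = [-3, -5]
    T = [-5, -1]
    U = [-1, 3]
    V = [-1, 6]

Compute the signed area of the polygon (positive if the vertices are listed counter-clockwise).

-39

Apply Gauss's area formula: 2A = Σ (x_i·y_{i+1} − x_{i+1}·y_i), indices taken mod 7.
Σ = (-6) + (-11) + (1) + (-22) + (-16) + (-3) + (-21) = -78
Signed area = Σ/2 = -39 (negative ⇒ clockwise traversal).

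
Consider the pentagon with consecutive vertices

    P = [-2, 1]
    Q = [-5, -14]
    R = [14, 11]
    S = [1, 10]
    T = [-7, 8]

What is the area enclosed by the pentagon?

Apply the surveyor's formula: 2A = Σ (x_i·y_{i+1} − x_{i+1}·y_i), indices taken mod 5.
P→Q: (-2)(-14) − (-5)(1) = 33
Q→R: (-5)(11) − (14)(-14) = 141
R→S: (14)(10) − (1)(11) = 129
S→T: (1)(8) − (-7)(10) = 78
T→P: (-7)(1) − (-2)(8) = 9
Σ = 390
Area = |Σ|/2 = 195.

195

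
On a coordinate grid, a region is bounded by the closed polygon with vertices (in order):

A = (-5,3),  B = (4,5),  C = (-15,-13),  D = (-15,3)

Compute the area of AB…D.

142

Cross-terms: -37, 23, -240, -30  ⇒  Σ = -284
Area = |Σ|/2 = 142.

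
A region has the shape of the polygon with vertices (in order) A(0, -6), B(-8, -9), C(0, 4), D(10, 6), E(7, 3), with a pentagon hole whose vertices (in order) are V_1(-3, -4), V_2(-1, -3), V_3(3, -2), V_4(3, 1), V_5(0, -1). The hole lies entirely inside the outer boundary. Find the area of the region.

77.5

Outer boundary:
A→B: (0)(-9) − (-8)(-6) = -48
B→C: (-8)(4) − (0)(-9) = -32
C→D: (0)(6) − (10)(4) = -40
D→E: (10)(3) − (7)(6) = -12
E→A: (7)(-6) − (0)(3) = -42
Σ = -174
Area = |Σ|/2 = 87.
Hole:
Apply the shoelace formula: 2A = Σ (x_i·y_{i+1} − x_{i+1}·y_i), indices taken mod 5.
Σ = (5) + (11) + (9) + (-3) + (-3) = 19
Area = |Σ|/2 = 9.5.
Net area = 87 − 9.5 = 77.5.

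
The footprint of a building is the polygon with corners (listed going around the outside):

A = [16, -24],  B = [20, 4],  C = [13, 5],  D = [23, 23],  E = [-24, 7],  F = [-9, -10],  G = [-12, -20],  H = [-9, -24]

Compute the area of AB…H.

A→B: (16)(4) − (20)(-24) = 544
B→C: (20)(5) − (13)(4) = 48
C→D: (13)(23) − (23)(5) = 184
D→E: (23)(7) − (-24)(23) = 713
E→F: (-24)(-10) − (-9)(7) = 303
F→G: (-9)(-20) − (-12)(-10) = 60
G→H: (-12)(-24) − (-9)(-20) = 108
H→A: (-9)(-24) − (16)(-24) = 600
Σ = 2560
Area = |Σ|/2 = 1280.

1280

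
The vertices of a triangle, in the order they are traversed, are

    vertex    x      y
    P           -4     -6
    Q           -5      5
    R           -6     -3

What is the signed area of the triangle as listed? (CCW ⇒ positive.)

9.5

Cross-terms: -50, 45, 24  ⇒  Σ = 19
Signed area = Σ/2 = 9.5 (positive ⇒ counter-clockwise traversal).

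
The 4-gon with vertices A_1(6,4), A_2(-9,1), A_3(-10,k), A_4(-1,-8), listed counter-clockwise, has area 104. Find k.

-4

The doubled signed area Σ (x_i y_{i+1} − x_{i+1} y_i) is linear in k.
With k=0 it equals 176; the coefficient of k is -8 (from the two edges through A_3).
So -8·k + 176 = 2·104 = 208 ⇒ k = -4.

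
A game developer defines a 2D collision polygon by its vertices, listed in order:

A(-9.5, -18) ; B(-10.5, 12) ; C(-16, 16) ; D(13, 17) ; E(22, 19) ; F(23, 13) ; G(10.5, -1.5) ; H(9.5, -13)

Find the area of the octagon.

Σ = (-303) + (24) + (-480) + (-127) + (-151) + (-171) + (-122.25) + (-294.5) = -1624.75
Area = |Σ|/2 = 812.375.

812.375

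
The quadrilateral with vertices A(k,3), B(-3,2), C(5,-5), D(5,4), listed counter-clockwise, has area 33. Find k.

The doubled signed area Σ (x_i y_{i+1} − x_{i+1} y_i) is linear in k.
With k=0 it equals 74; the coefficient of k is -2 (from the two edges through A).
So -2·k + 74 = 2·33 = 66 ⇒ k = 4.

4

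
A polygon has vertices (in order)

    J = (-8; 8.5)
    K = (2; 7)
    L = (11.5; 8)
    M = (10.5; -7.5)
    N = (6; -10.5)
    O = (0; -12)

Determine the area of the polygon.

270.5

Σ = (-73) + (-64.5) + (-170.25) + (-65.25) + (-72) + (-96) = -541
Area = |Σ|/2 = 270.5.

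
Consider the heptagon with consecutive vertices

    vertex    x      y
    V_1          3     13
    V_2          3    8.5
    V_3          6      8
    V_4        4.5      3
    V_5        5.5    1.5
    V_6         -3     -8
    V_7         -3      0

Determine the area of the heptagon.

85.375

Apply the shoelace (surveyor's) formula: 2A = Σ (x_i·y_{i+1} − x_{i+1}·y_i), indices taken mod 7.
Σ = (-13.5) + (-27) + (-18) + (-9.75) + (-39.5) + (-24) + (-39) = -170.75
Area = |Σ|/2 = 85.375.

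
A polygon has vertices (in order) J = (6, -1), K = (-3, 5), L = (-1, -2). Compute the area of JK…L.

25.5

Apply Gauss's area formula: 2A = Σ (x_i·y_{i+1} − x_{i+1}·y_i), indices taken mod 3.
Σ = (27) + (11) + (13) = 51
Area = |Σ|/2 = 25.5.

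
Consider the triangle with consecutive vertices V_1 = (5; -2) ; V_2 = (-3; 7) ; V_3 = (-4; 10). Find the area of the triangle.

7.5

V_1→V_2: (5)(7) − (-3)(-2) = 29
V_2→V_3: (-3)(10) − (-4)(7) = -2
V_3→V_1: (-4)(-2) − (5)(10) = -42
Σ = -15
Area = |Σ|/2 = 7.5.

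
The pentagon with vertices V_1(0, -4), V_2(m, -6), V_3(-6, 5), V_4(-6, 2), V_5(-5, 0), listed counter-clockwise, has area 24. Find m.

4

Write out the shoelace sum; only the two edges meeting at V_2 involve m:
2·Area = [(0·(-6) − m·(-4)) + (m·5 − (-6)·(-6))] + 48
       = 9·m + 12 = 48
⇒ m = 4.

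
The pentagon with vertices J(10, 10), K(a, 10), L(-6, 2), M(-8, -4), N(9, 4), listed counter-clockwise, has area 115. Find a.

Write out the shoelace sum; only the two edges meeting at K involve a:
2·Area = [(10·10 − a·10) + (a·2 − (-6)·10)] + 94
       = -8·a + 254 = 230
⇒ a = 3.

3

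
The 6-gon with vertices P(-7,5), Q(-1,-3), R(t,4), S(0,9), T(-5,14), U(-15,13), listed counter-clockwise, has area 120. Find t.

The doubled signed area Σ (x_i y_{i+1} − x_{i+1} y_i) is linear in t.
With t=0 it equals 228; the coefficient of t is 12 (from the two edges through R).
So 12·t + 228 = 2·120 = 240 ⇒ t = 1.

1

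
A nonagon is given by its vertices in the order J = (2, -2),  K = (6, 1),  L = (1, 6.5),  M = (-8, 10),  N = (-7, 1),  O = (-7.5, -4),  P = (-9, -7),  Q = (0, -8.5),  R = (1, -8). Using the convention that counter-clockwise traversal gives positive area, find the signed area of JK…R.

163.5

Σ = (14) + (38) + (62) + (62) + (35.5) + (16.5) + (76.5) + (8.5) + (14) = 327
Signed area = Σ/2 = 163.5 (positive ⇒ counter-clockwise traversal).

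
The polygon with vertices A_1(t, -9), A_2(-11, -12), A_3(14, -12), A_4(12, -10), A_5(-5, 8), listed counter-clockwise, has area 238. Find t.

-9

The doubled signed area Σ (x_i y_{i+1} − x_{i+1} y_i) is linear in t.
With t=0 it equals 296; the coefficient of t is -20 (from the two edges through A_1).
So -20·t + 296 = 2·238 = 476 ⇒ t = -9.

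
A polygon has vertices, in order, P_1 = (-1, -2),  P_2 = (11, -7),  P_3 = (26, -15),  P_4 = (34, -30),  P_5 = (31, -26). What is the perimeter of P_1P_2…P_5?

|P_1P_2| = √((12)² + (-5)²) = √169 = 13
|P_2P_3| = √((15)² + (-8)²) = √289 = 17
|P_3P_4| = √((8)² + (-15)²) = √289 = 17
|P_4P_5| = √((-3)² + (4)²) = √25 = 5
|P_5P_1| = √((-32)² + (24)²) = √1600 = 40
Perimeter = 13 + 17 + 17 + 5 + 40 = 92.

92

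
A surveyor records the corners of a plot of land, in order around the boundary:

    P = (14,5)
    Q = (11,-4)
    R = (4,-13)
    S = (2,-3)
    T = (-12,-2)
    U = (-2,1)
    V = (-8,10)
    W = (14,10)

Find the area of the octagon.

291

Apply the surveyor's formula: 2A = Σ (x_i·y_{i+1} − x_{i+1}·y_i), indices taken mod 8.
Σ = (-111) + (-127) + (14) + (-40) + (-16) + (-12) + (-220) + (-70) = -582
Area = |Σ|/2 = 291.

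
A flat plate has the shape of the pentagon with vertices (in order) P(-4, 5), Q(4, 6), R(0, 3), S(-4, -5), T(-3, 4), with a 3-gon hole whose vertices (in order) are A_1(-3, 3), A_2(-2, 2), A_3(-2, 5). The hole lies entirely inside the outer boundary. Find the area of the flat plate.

23.5

Outer boundary:
Apply the surveyor's formula: 2A = Σ (x_i·y_{i+1} − x_{i+1}·y_i), indices taken mod 5.
P→Q: (-4)(6) − (4)(5) = -44
Q→R: (4)(3) − (0)(6) = 12
R→S: (0)(-5) − (-4)(3) = 12
S→T: (-4)(4) − (-3)(-5) = -31
T→P: (-3)(5) − (-4)(4) = 1
Σ = -50
Area = |Σ|/2 = 25.
Hole:
Σ = (0) + (-6) + (9) = 3
Area = |Σ|/2 = 1.5.
Net area = 25 − 1.5 = 23.5.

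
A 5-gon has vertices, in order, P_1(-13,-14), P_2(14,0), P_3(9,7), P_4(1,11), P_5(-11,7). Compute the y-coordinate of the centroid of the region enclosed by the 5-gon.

Apply the shoelace formula. First the cross-terms c_i = x_i·y_{i+1} − x_{i+1}·y_i:
  196, 98, 92, 128, 245  ⇒  2A = 759, A = 379.5.
Then Σ (y_i + y_{i+1})·c_i = 187, so ȳ = 187 / (6·379.5) = 17/207.

17/207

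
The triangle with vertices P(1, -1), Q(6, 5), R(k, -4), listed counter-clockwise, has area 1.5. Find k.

-2

The doubled signed area Σ (x_i y_{i+1} − x_{i+1} y_i) is linear in k.
With k=0 it equals -9; the coefficient of k is -6 (from the two edges through R).
So -6·k + -9 = 2·1.5 = 3 ⇒ k = -2.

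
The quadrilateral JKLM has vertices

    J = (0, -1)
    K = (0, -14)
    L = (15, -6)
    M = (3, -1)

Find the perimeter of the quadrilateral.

|JK| = √((0)² + (-13)²) = √169 = 13
|KL| = √((15)² + (8)²) = √289 = 17
|LM| = √((-12)² + (5)²) = √169 = 13
|MJ| = √((-3)² + (0)²) = √9 = 3
Perimeter = 13 + 17 + 13 + 3 = 46.

46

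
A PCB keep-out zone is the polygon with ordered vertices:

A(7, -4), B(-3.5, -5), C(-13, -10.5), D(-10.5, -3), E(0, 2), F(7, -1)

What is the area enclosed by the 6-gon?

Apply the surveyor's formula: 2A = Σ (x_i·y_{i+1} − x_{i+1}·y_i), indices taken mod 6.
Σ = (-49) + (-28.25) + (-71.25) + (-21) + (-14) + (-21) = -204.5
Area = |Σ|/2 = 102.25.

102.25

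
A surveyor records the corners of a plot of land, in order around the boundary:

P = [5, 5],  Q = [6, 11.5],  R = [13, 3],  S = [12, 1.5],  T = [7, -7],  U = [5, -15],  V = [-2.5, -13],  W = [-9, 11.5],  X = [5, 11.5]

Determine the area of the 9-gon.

363.375

Σ = (27.5) + (-131.5) + (-16.5) + (-94.5) + (-70) + (-102.5) + (-145.75) + (-161) + (-32.5) = -726.75
Area = |Σ|/2 = 363.375.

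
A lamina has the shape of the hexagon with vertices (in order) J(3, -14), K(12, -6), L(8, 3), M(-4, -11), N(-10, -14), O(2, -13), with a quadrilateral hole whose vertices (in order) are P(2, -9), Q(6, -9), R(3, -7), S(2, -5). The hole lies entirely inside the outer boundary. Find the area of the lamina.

Outer boundary:
Cross-terms: 150, 84, -76, -54, 158, 11  ⇒  Σ = 273
Area = |Σ|/2 = 136.5.
Hole:
Cross-terms: 36, -15, -1, -8  ⇒  Σ = 12
Area = |Σ|/2 = 6.
Net area = 136.5 − 6 = 130.5.

130.5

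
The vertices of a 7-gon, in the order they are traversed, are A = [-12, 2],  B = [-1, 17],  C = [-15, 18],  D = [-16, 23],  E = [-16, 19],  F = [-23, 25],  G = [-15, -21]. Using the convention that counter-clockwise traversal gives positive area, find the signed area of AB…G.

Cross-terms: -202, 237, -57, 64, 37, 858, -282  ⇒  Σ = 655
Signed area = Σ/2 = 327.5 (positive ⇒ counter-clockwise traversal).

327.5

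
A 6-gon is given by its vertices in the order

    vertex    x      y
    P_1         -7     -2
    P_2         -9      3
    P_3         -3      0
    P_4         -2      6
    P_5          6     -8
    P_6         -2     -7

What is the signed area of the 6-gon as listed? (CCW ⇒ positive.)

Σ = (-39) + (9) + (-18) + (-20) + (-58) + (-45) = -171
Signed area = Σ/2 = -85.5 (negative ⇒ clockwise traversal).

-85.5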